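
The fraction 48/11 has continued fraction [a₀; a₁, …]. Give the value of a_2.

⌊48/11⌋ = 4, remainder 4
⌊11/4⌋ = 2, remainder 3
⌊4/3⌋ = 1, remainder 1

1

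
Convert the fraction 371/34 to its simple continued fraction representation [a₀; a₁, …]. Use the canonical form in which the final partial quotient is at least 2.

Apply division with remainder until the remainder is 0:
371 ÷ 34 → quotient 10, remainder 31
34 ÷ 31 → quotient 1, remainder 3
31 ÷ 3 → quotient 10, remainder 1
3 ÷ 1 → quotient 3, remainder 0

[10; 1, 10, 3]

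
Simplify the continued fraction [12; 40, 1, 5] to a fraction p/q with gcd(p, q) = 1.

2946/245

a_0 = 12: 12/1
a_1 = 40: 481/40
a_2 = 1: 493/41
a_3 = 5: 2946/245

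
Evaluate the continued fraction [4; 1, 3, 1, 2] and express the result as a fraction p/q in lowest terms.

a_0 = 4: 4/1
a_1 = 1: 5/1
a_2 = 3: 19/4
a_3 = 1: 24/5
a_4 = 2: 67/14

67/14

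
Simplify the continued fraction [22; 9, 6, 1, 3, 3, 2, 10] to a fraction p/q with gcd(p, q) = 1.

428368/19375

a_0 = 22: 22/1
a_1 = 9: 199/9
a_2 = 6: 1216/55
a_3 = 1: 1415/64
a_4 = 3: 5461/247
a_5 = 3: 17798/805
a_6 = 2: 41057/1857
a_7 = 10: 428368/19375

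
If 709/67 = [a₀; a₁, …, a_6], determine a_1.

709 ÷ 67 → quotient 10, remainder 39
67 ÷ 39 → quotient 1, remainder 28

1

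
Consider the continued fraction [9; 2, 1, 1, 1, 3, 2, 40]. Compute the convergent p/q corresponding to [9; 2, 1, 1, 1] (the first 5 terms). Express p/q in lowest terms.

75/8

a_0 = 9: 9/1
a_1 = 2: 19/2
a_2 = 1: 28/3
a_3 = 1: 47/5
a_4 = 1: 75/8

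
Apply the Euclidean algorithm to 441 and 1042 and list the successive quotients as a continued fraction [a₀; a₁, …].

Repeatedly divide and take the remainder:
441 ÷ 1042 → quotient 0, remainder 441
1042 ÷ 441 → quotient 2, remainder 160
441 ÷ 160 → quotient 2, remainder 121
160 ÷ 121 → quotient 1, remainder 39
121 ÷ 39 → quotient 3, remainder 4
39 ÷ 4 → quotient 9, remainder 3
4 ÷ 3 → quotient 1, remainder 1
3 ÷ 1 → quotient 3, remainder 0

[0; 2, 2, 1, 3, 9, 1, 3]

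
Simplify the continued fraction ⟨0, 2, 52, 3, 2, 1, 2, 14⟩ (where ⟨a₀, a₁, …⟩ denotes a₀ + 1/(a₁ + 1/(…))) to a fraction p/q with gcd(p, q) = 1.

Use the convergent recurrence hₖ = aₖ·hₖ₋₁ + hₖ₋₂ (and likewise for the denominators kₖ):
a_0 = 0: 0/1
a_1 = 2: 1/2
a_2 = 52: 52/105
a_3 = 3: 157/317
a_4 = 2: 366/739
a_5 = 1: 523/1056
a_6 = 2: 1412/2851
a_7 = 14: 20291/40970

20291/40970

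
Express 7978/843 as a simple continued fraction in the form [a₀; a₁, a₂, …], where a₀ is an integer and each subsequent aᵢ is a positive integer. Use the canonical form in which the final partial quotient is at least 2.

[9; 2, 6, 2, 2, 3, 1, 2]

7978 = 9·843 + 391, so a_0 = 9
843 = 2·391 + 61, so a_1 = 2
391 = 6·61 + 25, so a_2 = 6
61 = 2·25 + 11, so a_3 = 2
25 = 2·11 + 3, so a_4 = 2
11 = 3·3 + 2, so a_5 = 3
3 = 1·2 + 1, so a_6 = 1
2 = 2·1 + 0, so a_7 = 2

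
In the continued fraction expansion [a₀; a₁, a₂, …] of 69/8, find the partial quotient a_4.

2

69 ÷ 8 → quotient 8, remainder 5
8 ÷ 5 → quotient 1, remainder 3
5 ÷ 3 → quotient 1, remainder 2
3 ÷ 2 → quotient 1, remainder 1
2 ÷ 1 → quotient 2, remainder 0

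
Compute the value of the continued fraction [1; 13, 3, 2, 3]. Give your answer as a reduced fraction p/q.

Start with 3.
2 + 1/(3/1) = 2 + 1/3 = 7/3
3 + 1/(7/3) = 3 + 3/7 = 24/7
13 + 1/(24/7) = 13 + 7/24 = 319/24
1 + 1/(319/24) = 1 + 24/319 = 343/319

343/319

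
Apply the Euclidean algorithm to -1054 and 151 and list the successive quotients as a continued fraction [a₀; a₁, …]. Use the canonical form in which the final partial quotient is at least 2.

[-7; 50, 3]

-1054 ÷ 151 → quotient -7, remainder 3
151 ÷ 3 → quotient 50, remainder 1
3 ÷ 1 → quotient 3, remainder 0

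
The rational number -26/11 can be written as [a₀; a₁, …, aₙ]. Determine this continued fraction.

[-3; 1, 1, 1, 3]

Repeatedly divide and take the remainder:
-26 ÷ 11 → quotient -3, remainder 7
11 ÷ 7 → quotient 1, remainder 4
7 ÷ 4 → quotient 1, remainder 3
4 ÷ 3 → quotient 1, remainder 1
3 ÷ 1 → quotient 3, remainder 0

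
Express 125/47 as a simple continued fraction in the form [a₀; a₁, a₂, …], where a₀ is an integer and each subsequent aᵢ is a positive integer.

[2; 1, 1, 1, 15]

125 = 2·47 + 31, so a_0 = 2
47 = 1·31 + 16, so a_1 = 1
31 = 1·16 + 15, so a_2 = 1
16 = 1·15 + 1, so a_3 = 1
15 = 15·1 + 0, so a_4 = 15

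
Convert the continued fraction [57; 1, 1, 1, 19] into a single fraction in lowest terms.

3402/59

Starting at the tail and folding back:
Start with 19.
1 + 1/(19/1) = 1 + 1/19 = 20/19
1 + 1/(20/19) = 1 + 19/20 = 39/20
1 + 1/(39/20) = 1 + 20/39 = 59/39
57 + 1/(59/39) = 57 + 39/59 = 3402/59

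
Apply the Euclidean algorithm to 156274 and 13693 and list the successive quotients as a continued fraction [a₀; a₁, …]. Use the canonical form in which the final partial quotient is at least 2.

[11; 2, 2, 2, 1, 3, 43, 5]

156274 = 11·13693 + 5651, so a_0 = 11
13693 = 2·5651 + 2391, so a_1 = 2
5651 = 2·2391 + 869, so a_2 = 2
2391 = 2·869 + 653, so a_3 = 2
869 = 1·653 + 216, so a_4 = 1
653 = 3·216 + 5, so a_5 = 3
216 = 43·5 + 1, so a_6 = 43
5 = 5·1 + 0, so a_7 = 5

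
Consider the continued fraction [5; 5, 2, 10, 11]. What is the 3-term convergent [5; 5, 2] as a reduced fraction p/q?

Start with 2.
5 + 1/(2/1) = 5 + 1/2 = 11/2
5 + 1/(11/2) = 5 + 2/11 = 57/11

57/11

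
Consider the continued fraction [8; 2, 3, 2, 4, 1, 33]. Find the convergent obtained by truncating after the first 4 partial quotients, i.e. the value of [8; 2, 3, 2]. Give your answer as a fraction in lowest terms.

Build up convergents one term at a time:
a_0 = 8: 8/1
a_1 = 2: 17/2
a_2 = 3: 59/7
a_3 = 2: 135/16

135/16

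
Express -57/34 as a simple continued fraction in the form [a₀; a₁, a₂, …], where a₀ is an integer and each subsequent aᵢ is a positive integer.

⌊-57/34⌋ = -2, remainder 11
⌊34/11⌋ = 3, remainder 1
⌊11/1⌋ = 11, remainder 0

[-2; 3, 11]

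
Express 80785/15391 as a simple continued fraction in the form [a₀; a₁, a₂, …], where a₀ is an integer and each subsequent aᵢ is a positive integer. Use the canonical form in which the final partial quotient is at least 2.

Apply division with remainder until the remainder is 0:
80785 ÷ 15391 → quotient 5, remainder 3830
15391 ÷ 3830 → quotient 4, remainder 71
3830 ÷ 71 → quotient 53, remainder 67
71 ÷ 67 → quotient 1, remainder 4
67 ÷ 4 → quotient 16, remainder 3
4 ÷ 3 → quotient 1, remainder 1
3 ÷ 1 → quotient 3, remainder 0

[5; 4, 53, 1, 16, 1, 3]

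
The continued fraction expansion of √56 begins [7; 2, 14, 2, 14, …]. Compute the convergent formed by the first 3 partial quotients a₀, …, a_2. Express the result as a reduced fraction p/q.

217/29

Start with 14.
2 + 1/(14/1) = 2 + 1/14 = 29/14
7 + 1/(29/14) = 7 + 14/29 = 217/29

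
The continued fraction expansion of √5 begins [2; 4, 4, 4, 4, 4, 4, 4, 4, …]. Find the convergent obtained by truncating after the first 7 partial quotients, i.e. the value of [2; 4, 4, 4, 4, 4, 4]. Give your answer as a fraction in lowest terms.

a_0 = 2: 2/1
a_1 = 4: 9/4
a_2 = 4: 38/17
a_3 = 4: 161/72
a_4 = 4: 682/305
a_5 = 4: 2889/1292
a_6 = 4: 12238/5473

12238/5473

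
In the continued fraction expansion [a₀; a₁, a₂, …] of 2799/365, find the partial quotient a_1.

1

Run the Euclidean algorithm, recording each quotient:
⌊2799/365⌋ = 7, remainder 244
⌊365/244⌋ = 1, remainder 121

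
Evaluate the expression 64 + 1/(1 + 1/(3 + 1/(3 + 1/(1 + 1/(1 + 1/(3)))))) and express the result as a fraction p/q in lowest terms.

Start with 3.
1 + 1/(3/1) = 1 + 1/3 = 4/3
1 + 1/(4/3) = 1 + 3/4 = 7/4
3 + 1/(7/4) = 3 + 4/7 = 25/7
3 + 1/(25/7) = 3 + 7/25 = 82/25
1 + 1/(82/25) = 1 + 25/82 = 107/82
64 + 1/(107/82) = 64 + 82/107 = 6930/107

6930/107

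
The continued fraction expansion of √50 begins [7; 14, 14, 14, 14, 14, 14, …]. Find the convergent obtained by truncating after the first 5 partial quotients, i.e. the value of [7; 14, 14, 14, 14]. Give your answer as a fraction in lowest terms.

275807/39005

a_0 = 7: 7/1
a_1 = 14: 99/14
a_2 = 14: 1393/197
a_3 = 14: 19601/2772
a_4 = 14: 275807/39005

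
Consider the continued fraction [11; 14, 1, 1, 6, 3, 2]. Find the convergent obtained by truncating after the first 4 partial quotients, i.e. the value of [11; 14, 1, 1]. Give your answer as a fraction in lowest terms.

321/29

a_0 = 11: 11/1
a_1 = 14: 155/14
a_2 = 1: 166/15
a_3 = 1: 321/29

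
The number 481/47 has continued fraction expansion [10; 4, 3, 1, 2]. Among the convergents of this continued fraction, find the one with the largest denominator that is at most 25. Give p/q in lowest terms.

a_0 = 10: 10/1  (≤ bound)
a_1 = 4: 41/4  (≤ bound)
a_2 = 3: 133/13  (≤ bound)
a_3 = 1: 174/17  (≤ bound)
a_4 = 2: 481/47  (> 25, stop)

174/17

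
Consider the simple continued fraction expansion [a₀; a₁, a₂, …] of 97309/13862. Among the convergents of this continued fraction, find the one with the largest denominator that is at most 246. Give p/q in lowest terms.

a_0 = 7: 7/1  (≤ bound)
a_1 = 50: 351/50  (≤ bound)
a_2 = 2: 709/101  (≤ bound)
a_3 = 2: 1769/252  (> 246, stop)

709/101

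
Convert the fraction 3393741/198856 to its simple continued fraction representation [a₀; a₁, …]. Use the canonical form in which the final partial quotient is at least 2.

Repeatedly divide and take the remainder:
3393741 ÷ 198856 → quotient 17, remainder 13189
198856 ÷ 13189 → quotient 15, remainder 1021
13189 ÷ 1021 → quotient 12, remainder 937
1021 ÷ 937 → quotient 1, remainder 84
937 ÷ 84 → quotient 11, remainder 13
84 ÷ 13 → quotient 6, remainder 6
13 ÷ 6 → quotient 2, remainder 1
6 ÷ 1 → quotient 6, remainder 0

[17; 15, 12, 1, 11, 6, 2, 6]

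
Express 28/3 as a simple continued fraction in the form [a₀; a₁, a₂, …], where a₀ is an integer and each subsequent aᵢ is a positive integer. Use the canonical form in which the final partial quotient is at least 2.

[9; 3]

Repeatedly divide and take the remainder:
28 ÷ 3 → quotient 9, remainder 1
3 ÷ 1 → quotient 3, remainder 0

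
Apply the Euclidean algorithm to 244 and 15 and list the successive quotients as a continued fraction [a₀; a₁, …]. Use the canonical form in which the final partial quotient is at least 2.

⌊244/15⌋ = 16, remainder 4
⌊15/4⌋ = 3, remainder 3
⌊4/3⌋ = 1, remainder 1
⌊3/1⌋ = 3, remainder 0

[16; 3, 1, 3]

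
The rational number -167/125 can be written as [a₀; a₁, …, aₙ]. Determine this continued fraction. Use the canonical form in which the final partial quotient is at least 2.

-167 = -2·125 + 83, so a_0 = -2
125 = 1·83 + 42, so a_1 = 1
83 = 1·42 + 41, so a_2 = 1
42 = 1·41 + 1, so a_3 = 1
41 = 41·1 + 0, so a_4 = 41

[-2; 1, 1, 1, 41]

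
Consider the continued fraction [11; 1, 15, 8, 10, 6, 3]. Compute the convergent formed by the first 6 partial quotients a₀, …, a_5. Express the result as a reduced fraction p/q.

95086/7965

a_0 = 11: 11/1
a_1 = 1: 12/1
a_2 = 15: 191/16
a_3 = 8: 1540/129
a_4 = 10: 15591/1306
a_5 = 6: 95086/7965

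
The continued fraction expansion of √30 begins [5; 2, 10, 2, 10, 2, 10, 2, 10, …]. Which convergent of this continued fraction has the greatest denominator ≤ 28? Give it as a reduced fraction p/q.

115/21

a_0 = 5: 5/1  (≤ bound)
a_1 = 2: 11/2  (≤ bound)
a_2 = 10: 115/21  (≤ bound)
a_3 = 2: 241/44  (> 28, stop)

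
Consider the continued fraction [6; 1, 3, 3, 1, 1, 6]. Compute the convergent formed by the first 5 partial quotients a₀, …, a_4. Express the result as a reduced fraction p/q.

115/17

a_0 = 6: 6/1
a_1 = 1: 7/1
a_2 = 3: 27/4
a_3 = 3: 88/13
a_4 = 1: 115/17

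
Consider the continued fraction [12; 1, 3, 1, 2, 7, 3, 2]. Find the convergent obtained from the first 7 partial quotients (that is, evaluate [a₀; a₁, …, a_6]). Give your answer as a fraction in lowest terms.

4130/323

Start with 3.
7 + 1/(3/1) = 7 + 1/3 = 22/3
2 + 1/(22/3) = 2 + 3/22 = 47/22
1 + 1/(47/22) = 1 + 22/47 = 69/47
3 + 1/(69/47) = 3 + 47/69 = 254/69
1 + 1/(254/69) = 1 + 69/254 = 323/254
12 + 1/(323/254) = 12 + 254/323 = 4130/323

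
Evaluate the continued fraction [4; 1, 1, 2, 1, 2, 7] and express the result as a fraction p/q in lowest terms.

Starting at the tail and folding back:
Start with 7.
2 + 1/(7/1) = 2 + 1/7 = 15/7
1 + 1/(15/7) = 1 + 7/15 = 22/15
2 + 1/(22/15) = 2 + 15/22 = 59/22
1 + 1/(59/22) = 1 + 22/59 = 81/59
1 + 1/(81/59) = 1 + 59/81 = 140/81
4 + 1/(140/81) = 4 + 81/140 = 641/140

641/140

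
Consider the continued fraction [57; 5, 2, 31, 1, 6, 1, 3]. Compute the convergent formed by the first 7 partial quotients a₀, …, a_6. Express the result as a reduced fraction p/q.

162683/2845

Build up convergents one term at a time:
a_0 = 57: 57/1
a_1 = 5: 286/5
a_2 = 2: 629/11
a_3 = 31: 19785/346
a_4 = 1: 20414/357
a_5 = 6: 142269/2488
a_6 = 1: 162683/2845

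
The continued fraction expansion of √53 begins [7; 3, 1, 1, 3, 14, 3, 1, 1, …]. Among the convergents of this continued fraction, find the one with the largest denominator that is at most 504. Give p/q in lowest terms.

List convergents until the denominator exceeds the bound:
a_0 = 7: 7/1  (≤ bound)
a_1 = 3: 22/3  (≤ bound)
a_2 = 1: 29/4  (≤ bound)
a_3 = 1: 51/7  (≤ bound)
a_4 = 3: 182/25  (≤ bound)
a_5 = 14: 2599/357  (≤ bound)
a_6 = 3: 7979/1096  (> 504, stop)

2599/357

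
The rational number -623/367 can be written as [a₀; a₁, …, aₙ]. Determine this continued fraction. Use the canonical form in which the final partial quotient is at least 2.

-623 = -2·367 + 111, so a_0 = -2
367 = 3·111 + 34, so a_1 = 3
111 = 3·34 + 9, so a_2 = 3
34 = 3·9 + 7, so a_3 = 3
9 = 1·7 + 2, so a_4 = 1
7 = 3·2 + 1, so a_5 = 3
2 = 2·1 + 0, so a_6 = 2

[-2; 3, 3, 3, 1, 3, 2]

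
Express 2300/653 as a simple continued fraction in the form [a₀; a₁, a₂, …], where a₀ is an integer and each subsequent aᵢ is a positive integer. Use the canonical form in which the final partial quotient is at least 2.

2300 ÷ 653 → quotient 3, remainder 341
653 ÷ 341 → quotient 1, remainder 312
341 ÷ 312 → quotient 1, remainder 29
312 ÷ 29 → quotient 10, remainder 22
29 ÷ 22 → quotient 1, remainder 7
22 ÷ 7 → quotient 3, remainder 1
7 ÷ 1 → quotient 7, remainder 0

[3; 1, 1, 10, 1, 3, 7]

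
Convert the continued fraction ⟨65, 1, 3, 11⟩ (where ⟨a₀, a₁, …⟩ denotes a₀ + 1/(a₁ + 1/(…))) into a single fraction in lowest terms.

Work from the innermost term outward:
Start with 11.
3 + 1/(11/1) = 3 + 1/11 = 34/11
1 + 1/(34/11) = 1 + 11/34 = 45/34
65 + 1/(45/34) = 65 + 34/45 = 2959/45

2959/45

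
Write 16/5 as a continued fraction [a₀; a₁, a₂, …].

[3; 5]

16 ÷ 5 → quotient 3, remainder 1
5 ÷ 1 → quotient 5, remainder 0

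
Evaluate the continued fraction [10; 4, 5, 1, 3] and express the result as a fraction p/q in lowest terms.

983/96

Start with 3.
1 + 1/(3/1) = 1 + 1/3 = 4/3
5 + 1/(4/3) = 5 + 3/4 = 23/4
4 + 1/(23/4) = 4 + 4/23 = 96/23
10 + 1/(96/23) = 10 + 23/96 = 983/96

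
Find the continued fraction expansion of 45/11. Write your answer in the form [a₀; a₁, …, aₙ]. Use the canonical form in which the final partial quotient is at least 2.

[4; 11]

⌊45/11⌋ = 4, remainder 1
⌊11/1⌋ = 11, remainder 0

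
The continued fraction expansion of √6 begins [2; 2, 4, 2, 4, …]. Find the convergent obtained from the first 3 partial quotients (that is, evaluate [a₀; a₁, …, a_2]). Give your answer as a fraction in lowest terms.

Compute successive convergents:
a_0 = 2: 2/1
a_1 = 2: 5/2
a_2 = 4: 22/9

22/9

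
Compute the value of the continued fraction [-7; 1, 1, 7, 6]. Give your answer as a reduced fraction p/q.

-595/92

Start with 6.
7 + 1/(6/1) = 7 + 1/6 = 43/6
1 + 1/(43/6) = 1 + 6/43 = 49/43
1 + 1/(49/43) = 1 + 43/49 = 92/49
-7 + 1/(92/49) = -7 + 49/92 = -595/92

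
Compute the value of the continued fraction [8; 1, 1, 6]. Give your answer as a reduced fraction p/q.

a_0 = 8: 8/1
a_1 = 1: 9/1
a_2 = 1: 17/2
a_3 = 6: 111/13

111/13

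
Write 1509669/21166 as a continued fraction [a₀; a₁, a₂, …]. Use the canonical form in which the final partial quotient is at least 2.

Apply division with remainder until the remainder is 0:
1509669 ÷ 21166 → quotient 71, remainder 6883
21166 ÷ 6883 → quotient 3, remainder 517
6883 ÷ 517 → quotient 13, remainder 162
517 ÷ 162 → quotient 3, remainder 31
162 ÷ 31 → quotient 5, remainder 7
31 ÷ 7 → quotient 4, remainder 3
7 ÷ 3 → quotient 2, remainder 1
3 ÷ 1 → quotient 3, remainder 0

[71; 3, 13, 3, 5, 4, 2, 3]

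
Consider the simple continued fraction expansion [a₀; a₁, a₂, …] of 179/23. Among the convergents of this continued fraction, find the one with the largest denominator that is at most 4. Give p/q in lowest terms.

a_0 = 7: 7/1  (≤ bound)
a_1 = 1: 8/1  (≤ bound)
a_2 = 3: 31/4  (≤ bound)
a_3 = 1: 39/5  (> 4, stop)

31/4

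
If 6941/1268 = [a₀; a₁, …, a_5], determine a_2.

Apply division with remainder until the remainder is 0:
6941 = 5·1268 + 601, so a_0 = 5
1268 = 2·601 + 66, so a_1 = 2
601 = 9·66 + 7, so a_2 = 9

9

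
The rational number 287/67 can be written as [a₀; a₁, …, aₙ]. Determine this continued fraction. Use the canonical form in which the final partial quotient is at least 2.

[4; 3, 1, 1, 9]

⌊287/67⌋ = 4, remainder 19
⌊67/19⌋ = 3, remainder 10
⌊19/10⌋ = 1, remainder 9
⌊10/9⌋ = 1, remainder 1
⌊9/1⌋ = 9, remainder 0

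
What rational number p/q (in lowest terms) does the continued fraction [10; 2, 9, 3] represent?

618/59

Starting at the tail and folding back:
Start with 3.
9 + 1/(3/1) = 9 + 1/3 = 28/3
2 + 1/(28/3) = 2 + 3/28 = 59/28
10 + 1/(59/28) = 10 + 28/59 = 618/59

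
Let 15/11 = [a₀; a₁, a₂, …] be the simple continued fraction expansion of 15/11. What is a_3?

3

⌊15/11⌋ = 1, remainder 4
⌊11/4⌋ = 2, remainder 3
⌊4/3⌋ = 1, remainder 1
⌊3/1⌋ = 3, remainder 0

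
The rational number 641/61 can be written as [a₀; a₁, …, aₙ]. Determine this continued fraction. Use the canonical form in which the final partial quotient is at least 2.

[10; 1, 1, 30]

Repeatedly divide and take the remainder:
641 = 10·61 + 31, so a_0 = 10
61 = 1·31 + 30, so a_1 = 1
31 = 1·30 + 1, so a_2 = 1
30 = 30·1 + 0, so a_3 = 30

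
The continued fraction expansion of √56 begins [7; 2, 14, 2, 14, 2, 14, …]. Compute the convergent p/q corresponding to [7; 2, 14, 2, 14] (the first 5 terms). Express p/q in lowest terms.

6503/869

Work from the innermost term outward:
Start with 14.
2 + 1/(14/1) = 2 + 1/14 = 29/14
14 + 1/(29/14) = 14 + 14/29 = 420/29
2 + 1/(420/29) = 2 + 29/420 = 869/420
7 + 1/(869/420) = 7 + 420/869 = 6503/869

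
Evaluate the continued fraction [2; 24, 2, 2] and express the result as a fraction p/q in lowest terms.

249/122

a_0 = 2: 2/1
a_1 = 24: 49/24
a_2 = 2: 100/49
a_3 = 2: 249/122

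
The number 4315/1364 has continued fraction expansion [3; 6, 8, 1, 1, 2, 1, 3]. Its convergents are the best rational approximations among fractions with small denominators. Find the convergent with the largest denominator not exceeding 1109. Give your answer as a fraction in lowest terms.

1161/367

a_0 = 3: 3/1  (≤ bound)
a_1 = 6: 19/6  (≤ bound)
a_2 = 8: 155/49  (≤ bound)
a_3 = 1: 174/55  (≤ bound)
a_4 = 1: 329/104  (≤ bound)
a_5 = 2: 832/263  (≤ bound)
a_6 = 1: 1161/367  (≤ bound)
a_7 = 3: 4315/1364  (> 1109, stop)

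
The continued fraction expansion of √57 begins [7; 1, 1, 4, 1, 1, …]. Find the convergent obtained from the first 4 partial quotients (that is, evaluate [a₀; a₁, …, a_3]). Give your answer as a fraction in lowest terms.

Compute successive convergents:
a_0 = 7: 7/1
a_1 = 1: 8/1
a_2 = 1: 15/2
a_3 = 4: 68/9

68/9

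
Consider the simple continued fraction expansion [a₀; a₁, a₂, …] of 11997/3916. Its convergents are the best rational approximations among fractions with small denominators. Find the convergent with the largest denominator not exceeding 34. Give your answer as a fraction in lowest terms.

49/16

a_0 = 3: 3/1  (≤ bound)
a_1 = 15: 46/15  (≤ bound)
a_2 = 1: 49/16  (≤ bound)
a_3 = 2: 144/47  (> 34, stop)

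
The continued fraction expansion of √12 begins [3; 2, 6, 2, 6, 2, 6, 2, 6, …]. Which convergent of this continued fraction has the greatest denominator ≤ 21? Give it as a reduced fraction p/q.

a_0 = 3: 3/1  (≤ bound)
a_1 = 2: 7/2  (≤ bound)
a_2 = 6: 45/13  (≤ bound)
a_3 = 2: 97/28  (> 21, stop)

45/13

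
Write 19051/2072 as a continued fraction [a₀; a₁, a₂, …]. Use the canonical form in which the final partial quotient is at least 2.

[9; 5, 7, 14, 4]

⌊19051/2072⌋ = 9, remainder 403
⌊2072/403⌋ = 5, remainder 57
⌊403/57⌋ = 7, remainder 4
⌊57/4⌋ = 14, remainder 1
⌊4/1⌋ = 4, remainder 0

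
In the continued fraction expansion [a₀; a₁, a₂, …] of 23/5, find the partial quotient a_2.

Apply division with remainder until the remainder is 0:
23 = 4·5 + 3, so a_0 = 4
5 = 1·3 + 2, so a_1 = 1
3 = 1·2 + 1, so a_2 = 1

1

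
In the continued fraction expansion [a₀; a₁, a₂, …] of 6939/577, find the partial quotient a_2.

⌊6939/577⌋ = 12, remainder 15
⌊577/15⌋ = 38, remainder 7
⌊15/7⌋ = 2, remainder 1

2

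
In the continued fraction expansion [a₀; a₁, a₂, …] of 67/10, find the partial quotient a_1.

67 = 6·10 + 7, so a_0 = 6
10 = 1·7 + 3, so a_1 = 1

1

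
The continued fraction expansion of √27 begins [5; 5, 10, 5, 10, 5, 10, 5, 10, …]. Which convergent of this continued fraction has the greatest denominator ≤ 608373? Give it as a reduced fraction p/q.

716035/137801

a_0 = 5: 5/1  (≤ bound)
a_1 = 5: 26/5  (≤ bound)
a_2 = 10: 265/51  (≤ bound)
a_3 = 5: 1351/260  (≤ bound)
a_4 = 10: 13775/2651  (≤ bound)
a_5 = 5: 70226/13515  (≤ bound)
a_6 = 10: 716035/137801  (≤ bound)
a_7 = 5: 3650401/702520  (> 608373, stop)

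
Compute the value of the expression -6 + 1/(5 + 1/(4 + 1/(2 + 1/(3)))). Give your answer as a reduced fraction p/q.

-941/162

Start with 3.
2 + 1/(3/1) = 2 + 1/3 = 7/3
4 + 1/(7/3) = 4 + 3/7 = 31/7
5 + 1/(31/7) = 5 + 7/31 = 162/31
-6 + 1/(162/31) = -6 + 31/162 = -941/162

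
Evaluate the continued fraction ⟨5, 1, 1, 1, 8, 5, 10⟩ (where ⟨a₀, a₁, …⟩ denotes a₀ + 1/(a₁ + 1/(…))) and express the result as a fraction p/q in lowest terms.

7667/1356

Build up convergents one term at a time:
a_0 = 5: 5/1
a_1 = 1: 6/1
a_2 = 1: 11/2
a_3 = 1: 17/3
a_4 = 8: 147/26
a_5 = 5: 752/133
a_6 = 10: 7667/1356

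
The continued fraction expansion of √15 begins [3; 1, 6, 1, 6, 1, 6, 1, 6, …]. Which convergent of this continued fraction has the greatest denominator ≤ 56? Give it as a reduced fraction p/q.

213/55

a_0 = 3: 3/1  (≤ bound)
a_1 = 1: 4/1  (≤ bound)
a_2 = 6: 27/7  (≤ bound)
a_3 = 1: 31/8  (≤ bound)
a_4 = 6: 213/55  (≤ bound)
a_5 = 1: 244/63  (> 56, stop)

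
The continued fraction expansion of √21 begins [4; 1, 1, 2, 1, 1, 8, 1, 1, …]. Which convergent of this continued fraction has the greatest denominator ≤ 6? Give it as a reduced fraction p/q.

23/5

a_0 = 4: 4/1  (≤ bound)
a_1 = 1: 5/1  (≤ bound)
a_2 = 1: 9/2  (≤ bound)
a_3 = 2: 23/5  (≤ bound)
a_4 = 1: 32/7  (> 6, stop)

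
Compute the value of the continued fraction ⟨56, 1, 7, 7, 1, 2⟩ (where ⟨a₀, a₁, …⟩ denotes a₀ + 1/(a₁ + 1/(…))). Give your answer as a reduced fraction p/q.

10636/187

Starting at the tail and folding back:
Start with 2.
1 + 1/(2/1) = 1 + 1/2 = 3/2
7 + 1/(3/2) = 7 + 2/3 = 23/3
7 + 1/(23/3) = 7 + 3/23 = 164/23
1 + 1/(164/23) = 1 + 23/164 = 187/164
56 + 1/(187/164) = 56 + 164/187 = 10636/187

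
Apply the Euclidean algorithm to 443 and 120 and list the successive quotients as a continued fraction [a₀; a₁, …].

Apply division with remainder until the remainder is 0:
⌊443/120⌋ = 3, remainder 83
⌊120/83⌋ = 1, remainder 37
⌊83/37⌋ = 2, remainder 9
⌊37/9⌋ = 4, remainder 1
⌊9/1⌋ = 9, remainder 0

[3; 1, 2, 4, 9]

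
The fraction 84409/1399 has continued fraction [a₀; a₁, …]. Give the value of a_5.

1

Repeatedly divide and take the remainder:
84409 = 60·1399 + 469, so a_0 = 60
1399 = 2·469 + 461, so a_1 = 2
469 = 1·461 + 8, so a_2 = 1
461 = 57·8 + 5, so a_3 = 57
8 = 1·5 + 3, so a_4 = 1
5 = 1·3 + 2, so a_5 = 1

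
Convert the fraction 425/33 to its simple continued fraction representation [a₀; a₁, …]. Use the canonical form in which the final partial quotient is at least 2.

Repeatedly divide and take the remainder:
425 = 12·33 + 29, so a_0 = 12
33 = 1·29 + 4, so a_1 = 1
29 = 7·4 + 1, so a_2 = 7
4 = 4·1 + 0, so a_3 = 4

[12; 1, 7, 4]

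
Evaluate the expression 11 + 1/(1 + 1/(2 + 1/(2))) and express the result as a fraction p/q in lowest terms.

Collapse the nested fraction from the inside out:
Start with 2.
2 + 1/(2/1) = 2 + 1/2 = 5/2
1 + 1/(5/2) = 1 + 2/5 = 7/5
11 + 1/(7/5) = 11 + 5/7 = 82/7

82/7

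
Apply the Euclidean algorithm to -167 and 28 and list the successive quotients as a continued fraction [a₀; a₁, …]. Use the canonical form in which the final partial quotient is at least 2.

[-6; 28]

Repeatedly divide and take the remainder:
⌊-167/28⌋ = -6, remainder 1
⌊28/1⌋ = 28, remainder 0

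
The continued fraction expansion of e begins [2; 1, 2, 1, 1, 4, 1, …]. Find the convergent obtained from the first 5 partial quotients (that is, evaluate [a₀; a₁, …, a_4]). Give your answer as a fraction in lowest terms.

Work from the innermost term outward:
Start with 1.
1 + 1/(1/1) = 1 + 1/1 = 2/1
2 + 1/(2/1) = 2 + 1/2 = 5/2
1 + 1/(5/2) = 1 + 2/5 = 7/5
2 + 1/(7/5) = 2 + 5/7 = 19/7

19/7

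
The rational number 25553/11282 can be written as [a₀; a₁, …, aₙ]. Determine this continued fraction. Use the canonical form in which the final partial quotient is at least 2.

[2; 3, 1, 3, 2, 3, 3, 29]

Run the Euclidean algorithm, recording each quotient:
25553 ÷ 11282 → quotient 2, remainder 2989
11282 ÷ 2989 → quotient 3, remainder 2315
2989 ÷ 2315 → quotient 1, remainder 674
2315 ÷ 674 → quotient 3, remainder 293
674 ÷ 293 → quotient 2, remainder 88
293 ÷ 88 → quotient 3, remainder 29
88 ÷ 29 → quotient 3, remainder 1
29 ÷ 1 → quotient 29, remainder 0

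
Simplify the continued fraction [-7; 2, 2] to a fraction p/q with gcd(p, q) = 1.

-33/5

Start with 2.
2 + 1/(2/1) = 2 + 1/2 = 5/2
-7 + 1/(5/2) = -7 + 2/5 = -33/5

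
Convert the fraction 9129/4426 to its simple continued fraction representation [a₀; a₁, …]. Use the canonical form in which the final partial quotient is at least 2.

Repeatedly divide and take the remainder:
9129 ÷ 4426 → quotient 2, remainder 277
4426 ÷ 277 → quotient 15, remainder 271
277 ÷ 271 → quotient 1, remainder 6
271 ÷ 6 → quotient 45, remainder 1
6 ÷ 1 → quotient 6, remainder 0

[2; 15, 1, 45, 6]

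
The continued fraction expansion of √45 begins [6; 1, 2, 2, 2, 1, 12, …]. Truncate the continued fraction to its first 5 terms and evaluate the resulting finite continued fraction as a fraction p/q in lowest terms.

114/17

Starting at the tail and folding back:
Start with 2.
2 + 1/(2/1) = 2 + 1/2 = 5/2
2 + 1/(5/2) = 2 + 2/5 = 12/5
1 + 1/(12/5) = 1 + 5/12 = 17/12
6 + 1/(17/12) = 6 + 12/17 = 114/17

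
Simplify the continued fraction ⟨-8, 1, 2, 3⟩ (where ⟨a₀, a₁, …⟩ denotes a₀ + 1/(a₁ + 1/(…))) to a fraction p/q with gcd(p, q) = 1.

-73/10

a_0 = -8: -8/1
a_1 = 1: -7/1
a_2 = 2: -22/3
a_3 = 3: -73/10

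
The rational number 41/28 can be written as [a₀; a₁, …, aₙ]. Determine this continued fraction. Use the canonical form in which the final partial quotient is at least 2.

[1; 2, 6, 2]

Run the Euclidean algorithm, recording each quotient:
41 = 1·28 + 13, so a_0 = 1
28 = 2·13 + 2, so a_1 = 2
13 = 6·2 + 1, so a_2 = 6
2 = 2·1 + 0, so a_3 = 2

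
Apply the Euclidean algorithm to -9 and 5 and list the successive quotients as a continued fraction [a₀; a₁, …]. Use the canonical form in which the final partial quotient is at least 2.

[-2; 5]

-9 = -2·5 + 1, so a_0 = -2
5 = 5·1 + 0, so a_1 = 5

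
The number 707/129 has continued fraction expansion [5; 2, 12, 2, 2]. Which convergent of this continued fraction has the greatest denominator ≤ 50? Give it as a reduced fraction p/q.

137/25

List convergents until the denominator exceeds the bound:
a_0 = 5: 5/1  (≤ bound)
a_1 = 2: 11/2  (≤ bound)
a_2 = 12: 137/25  (≤ bound)
a_3 = 2: 285/52  (> 50, stop)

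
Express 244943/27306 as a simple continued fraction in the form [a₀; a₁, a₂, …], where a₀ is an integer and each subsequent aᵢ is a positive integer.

[8; 1, 32, 1, 2, 38, 3, 2]

244943 ÷ 27306 → quotient 8, remainder 26495
27306 ÷ 26495 → quotient 1, remainder 811
26495 ÷ 811 → quotient 32, remainder 543
811 ÷ 543 → quotient 1, remainder 268
543 ÷ 268 → quotient 2, remainder 7
268 ÷ 7 → quotient 38, remainder 2
7 ÷ 2 → quotient 3, remainder 1
2 ÷ 1 → quotient 2, remainder 0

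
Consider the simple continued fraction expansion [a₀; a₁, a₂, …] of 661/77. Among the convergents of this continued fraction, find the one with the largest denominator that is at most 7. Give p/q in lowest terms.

43/5

List convergents until the denominator exceeds the bound:
a_0 = 8: 8/1  (≤ bound)
a_1 = 1: 9/1  (≤ bound)
a_2 = 1: 17/2  (≤ bound)
a_3 = 2: 43/5  (≤ bound)
a_4 = 2: 103/12  (> 7, stop)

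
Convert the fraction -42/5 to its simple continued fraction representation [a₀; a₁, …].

Run the Euclidean algorithm, recording each quotient:
⌊-42/5⌋ = -9, remainder 3
⌊5/3⌋ = 1, remainder 2
⌊3/2⌋ = 1, remainder 1
⌊2/1⌋ = 2, remainder 0

[-9; 1, 1, 2]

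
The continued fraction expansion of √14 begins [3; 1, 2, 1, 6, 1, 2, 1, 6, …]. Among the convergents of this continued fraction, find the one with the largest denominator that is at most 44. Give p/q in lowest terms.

List convergents until the denominator exceeds the bound:
a_0 = 3: 3/1  (≤ bound)
a_1 = 1: 4/1  (≤ bound)
a_2 = 2: 11/3  (≤ bound)
a_3 = 1: 15/4  (≤ bound)
a_4 = 6: 101/27  (≤ bound)
a_5 = 1: 116/31  (≤ bound)
a_6 = 2: 333/89  (> 44, stop)

116/31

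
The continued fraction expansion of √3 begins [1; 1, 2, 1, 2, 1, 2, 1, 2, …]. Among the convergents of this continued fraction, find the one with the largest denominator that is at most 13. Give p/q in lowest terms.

List convergents until the denominator exceeds the bound:
a_0 = 1: 1/1  (≤ bound)
a_1 = 1: 2/1  (≤ bound)
a_2 = 2: 5/3  (≤ bound)
a_3 = 1: 7/4  (≤ bound)
a_4 = 2: 19/11  (≤ bound)
a_5 = 1: 26/15  (> 13, stop)

19/11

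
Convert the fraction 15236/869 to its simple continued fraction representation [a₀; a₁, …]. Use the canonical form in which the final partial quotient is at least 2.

[17; 1, 1, 7, 8, 7]

Run the Euclidean algorithm, recording each quotient:
15236 = 17·869 + 463, so a_0 = 17
869 = 1·463 + 406, so a_1 = 1
463 = 1·406 + 57, so a_2 = 1
406 = 7·57 + 7, so a_3 = 7
57 = 8·7 + 1, so a_4 = 8
7 = 7·1 + 0, so a_5 = 7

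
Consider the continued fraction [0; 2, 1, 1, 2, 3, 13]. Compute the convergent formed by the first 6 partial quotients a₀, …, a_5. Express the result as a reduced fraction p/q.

17/44

Start with 3.
2 + 1/(3/1) = 2 + 1/3 = 7/3
1 + 1/(7/3) = 1 + 3/7 = 10/7
1 + 1/(10/7) = 1 + 7/10 = 17/10
2 + 1/(17/10) = 2 + 10/17 = 44/17
0 + 1/(44/17) = 0 + 17/44 = 17/44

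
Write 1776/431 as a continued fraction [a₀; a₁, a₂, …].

1776 ÷ 431 → quotient 4, remainder 52
431 ÷ 52 → quotient 8, remainder 15
52 ÷ 15 → quotient 3, remainder 7
15 ÷ 7 → quotient 2, remainder 1
7 ÷ 1 → quotient 7, remainder 0

[4; 8, 3, 2, 7]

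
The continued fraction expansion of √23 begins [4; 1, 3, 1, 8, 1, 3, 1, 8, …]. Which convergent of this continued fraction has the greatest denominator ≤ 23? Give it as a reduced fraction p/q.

24/5

List convergents until the denominator exceeds the bound:
a_0 = 4: 4/1  (≤ bound)
a_1 = 1: 5/1  (≤ bound)
a_2 = 3: 19/4  (≤ bound)
a_3 = 1: 24/5  (≤ bound)
a_4 = 8: 211/44  (> 23, stop)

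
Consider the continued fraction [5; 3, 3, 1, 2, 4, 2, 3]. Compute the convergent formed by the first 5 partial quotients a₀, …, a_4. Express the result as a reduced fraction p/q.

191/36

Starting at the tail and folding back:
Start with 2.
1 + 1/(2/1) = 1 + 1/2 = 3/2
3 + 1/(3/2) = 3 + 2/3 = 11/3
3 + 1/(11/3) = 3 + 3/11 = 36/11
5 + 1/(36/11) = 5 + 11/36 = 191/36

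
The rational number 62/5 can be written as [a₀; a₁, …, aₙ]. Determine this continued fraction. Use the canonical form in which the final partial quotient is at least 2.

[12; 2, 2]

⌊62/5⌋ = 12, remainder 2
⌊5/2⌋ = 2, remainder 1
⌊2/1⌋ = 2, remainder 0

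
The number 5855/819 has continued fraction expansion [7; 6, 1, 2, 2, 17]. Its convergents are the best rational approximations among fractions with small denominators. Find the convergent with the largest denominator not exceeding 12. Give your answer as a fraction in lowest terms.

50/7

List convergents until the denominator exceeds the bound:
a_0 = 7: 7/1  (≤ bound)
a_1 = 6: 43/6  (≤ bound)
a_2 = 1: 50/7  (≤ bound)
a_3 = 2: 143/20  (> 12, stop)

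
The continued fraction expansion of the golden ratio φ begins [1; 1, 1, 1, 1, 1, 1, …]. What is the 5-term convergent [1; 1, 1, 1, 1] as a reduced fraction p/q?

Start with 1.
1 + 1/(1/1) = 1 + 1/1 = 2/1
1 + 1/(2/1) = 1 + 1/2 = 3/2
1 + 1/(3/2) = 1 + 2/3 = 5/3
1 + 1/(5/3) = 1 + 3/5 = 8/5

8/5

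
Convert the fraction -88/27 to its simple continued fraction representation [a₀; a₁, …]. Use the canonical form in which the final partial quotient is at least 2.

[-4; 1, 2, 1, 6]

Repeatedly divide and take the remainder:
-88 = -4·27 + 20, so a_0 = -4
27 = 1·20 + 7, so a_1 = 1
20 = 2·7 + 6, so a_2 = 2
7 = 1·6 + 1, so a_3 = 1
6 = 6·1 + 0, so a_4 = 6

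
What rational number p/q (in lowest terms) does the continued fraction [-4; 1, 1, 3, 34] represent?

-823/240

a_0 = -4: -4/1
a_1 = 1: -3/1
a_2 = 1: -7/2
a_3 = 3: -24/7
a_4 = 34: -823/240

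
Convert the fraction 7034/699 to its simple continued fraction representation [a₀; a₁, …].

[10; 15, 1, 7, 1, 4]

Repeatedly divide and take the remainder:
7034 ÷ 699 → quotient 10, remainder 44
699 ÷ 44 → quotient 15, remainder 39
44 ÷ 39 → quotient 1, remainder 5
39 ÷ 5 → quotient 7, remainder 4
5 ÷ 4 → quotient 1, remainder 1
4 ÷ 1 → quotient 4, remainder 0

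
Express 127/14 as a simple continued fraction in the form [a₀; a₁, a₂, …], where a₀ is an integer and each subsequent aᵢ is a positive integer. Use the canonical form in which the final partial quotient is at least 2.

Run the Euclidean algorithm, recording each quotient:
127 ÷ 14 → quotient 9, remainder 1
14 ÷ 1 → quotient 14, remainder 0

[9; 14]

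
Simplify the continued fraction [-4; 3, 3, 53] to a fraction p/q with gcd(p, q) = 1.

-1972/533

Start with 53.
3 + 1/(53/1) = 3 + 1/53 = 160/53
3 + 1/(160/53) = 3 + 53/160 = 533/160
-4 + 1/(533/160) = -4 + 160/533 = -1972/533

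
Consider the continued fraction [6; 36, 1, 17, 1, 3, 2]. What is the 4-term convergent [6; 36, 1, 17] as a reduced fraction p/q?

4008/665

Compute successive convergents:
a_0 = 6: 6/1
a_1 = 36: 217/36
a_2 = 1: 223/37
a_3 = 17: 4008/665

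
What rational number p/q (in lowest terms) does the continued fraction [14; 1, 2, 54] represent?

a_0 = 14: 14/1
a_1 = 1: 15/1
a_2 = 2: 44/3
a_3 = 54: 2391/163

2391/163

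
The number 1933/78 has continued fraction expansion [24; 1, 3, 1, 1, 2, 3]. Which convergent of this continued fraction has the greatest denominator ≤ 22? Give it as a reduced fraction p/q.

223/9

a_0 = 24: 24/1  (≤ bound)
a_1 = 1: 25/1  (≤ bound)
a_2 = 3: 99/4  (≤ bound)
a_3 = 1: 124/5  (≤ bound)
a_4 = 1: 223/9  (≤ bound)
a_5 = 2: 570/23  (> 22, stop)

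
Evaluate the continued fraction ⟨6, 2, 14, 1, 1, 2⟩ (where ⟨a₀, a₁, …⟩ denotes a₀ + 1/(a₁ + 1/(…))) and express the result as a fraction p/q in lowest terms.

979/151

Start with 2.
1 + 1/(2/1) = 1 + 1/2 = 3/2
1 + 1/(3/2) = 1 + 2/3 = 5/3
14 + 1/(5/3) = 14 + 3/5 = 73/5
2 + 1/(73/5) = 2 + 5/73 = 151/73
6 + 1/(151/73) = 6 + 73/151 = 979/151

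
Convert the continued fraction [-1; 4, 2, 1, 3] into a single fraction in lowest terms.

-37/48

Start with 3.
1 + 1/(3/1) = 1 + 1/3 = 4/3
2 + 1/(4/3) = 2 + 3/4 = 11/4
4 + 1/(11/4) = 4 + 4/11 = 48/11
-1 + 1/(48/11) = -1 + 11/48 = -37/48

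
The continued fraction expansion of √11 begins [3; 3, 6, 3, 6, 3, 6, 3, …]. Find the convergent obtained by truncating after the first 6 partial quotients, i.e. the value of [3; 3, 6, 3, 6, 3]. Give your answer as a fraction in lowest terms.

a_0 = 3: 3/1
a_1 = 3: 10/3
a_2 = 6: 63/19
a_3 = 3: 199/60
a_4 = 6: 1257/379
a_5 = 3: 3970/1197

3970/1197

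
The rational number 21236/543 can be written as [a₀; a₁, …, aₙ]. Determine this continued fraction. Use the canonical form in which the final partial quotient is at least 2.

[39; 9, 4, 1, 11]

21236 = 39·543 + 59, so a_0 = 39
543 = 9·59 + 12, so a_1 = 9
59 = 4·12 + 11, so a_2 = 4
12 = 1·11 + 1, so a_3 = 1
11 = 11·1 + 0, so a_4 = 11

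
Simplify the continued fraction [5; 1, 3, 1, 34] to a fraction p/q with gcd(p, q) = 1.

1009/174

Start with 34.
1 + 1/(34/1) = 1 + 1/34 = 35/34
3 + 1/(35/34) = 3 + 34/35 = 139/35
1 + 1/(139/35) = 1 + 35/139 = 174/139
5 + 1/(174/139) = 5 + 139/174 = 1009/174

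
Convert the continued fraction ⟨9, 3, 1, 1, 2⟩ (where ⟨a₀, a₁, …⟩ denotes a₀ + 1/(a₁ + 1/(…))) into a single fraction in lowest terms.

167/18

Starting at the tail and folding back:
Start with 2.
1 + 1/(2/1) = 1 + 1/2 = 3/2
1 + 1/(3/2) = 1 + 2/3 = 5/3
3 + 1/(5/3) = 3 + 3/5 = 18/5
9 + 1/(18/5) = 9 + 5/18 = 167/18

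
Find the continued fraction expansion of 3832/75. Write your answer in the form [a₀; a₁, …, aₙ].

[51; 10, 1, 2, 2]

3832 ÷ 75 → quotient 51, remainder 7
75 ÷ 7 → quotient 10, remainder 5
7 ÷ 5 → quotient 1, remainder 2
5 ÷ 2 → quotient 2, remainder 1
2 ÷ 1 → quotient 2, remainder 0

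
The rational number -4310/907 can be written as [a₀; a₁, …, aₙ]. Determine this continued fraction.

Repeatedly divide and take the remainder:
-4310 = -5·907 + 225, so a_0 = -5
907 = 4·225 + 7, so a_1 = 4
225 = 32·7 + 1, so a_2 = 32
7 = 7·1 + 0, so a_3 = 7

[-5; 4, 32, 7]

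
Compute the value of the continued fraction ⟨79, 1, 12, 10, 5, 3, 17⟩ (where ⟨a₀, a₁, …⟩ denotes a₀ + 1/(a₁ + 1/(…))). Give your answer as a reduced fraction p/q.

Build up convergents one term at a time:
a_0 = 79: 79/1
a_1 = 1: 80/1
a_2 = 12: 1039/13
a_3 = 10: 10470/131
a_4 = 5: 53389/668
a_5 = 3: 170637/2135
a_6 = 17: 2954218/36963

2954218/36963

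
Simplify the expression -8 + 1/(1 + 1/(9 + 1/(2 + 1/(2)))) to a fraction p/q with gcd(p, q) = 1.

a_0 = -8: -8/1
a_1 = 1: -7/1
a_2 = 9: -71/10
a_3 = 2: -149/21
a_4 = 2: -369/52

-369/52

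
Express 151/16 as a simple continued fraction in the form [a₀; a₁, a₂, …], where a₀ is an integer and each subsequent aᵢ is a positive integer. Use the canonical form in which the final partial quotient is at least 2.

Repeatedly divide and take the remainder:
⌊151/16⌋ = 9, remainder 7
⌊16/7⌋ = 2, remainder 2
⌊7/2⌋ = 3, remainder 1
⌊2/1⌋ = 2, remainder 0

[9; 2, 3, 2]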